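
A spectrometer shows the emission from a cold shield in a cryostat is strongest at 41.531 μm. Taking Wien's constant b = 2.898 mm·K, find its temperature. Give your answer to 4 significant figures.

Wien's law gives T = b/λ_max = (2.898×10⁻³ m·K)/(4.1531×10⁻⁵ m) = 69.78 K.

T ≈ 69.78 K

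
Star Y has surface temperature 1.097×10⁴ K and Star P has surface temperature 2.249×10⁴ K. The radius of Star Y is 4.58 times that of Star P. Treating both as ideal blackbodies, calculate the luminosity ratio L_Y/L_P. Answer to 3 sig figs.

L_Y/L_P ≈ 1.19

L ∝ R²T⁴, so L_Y/L_P = (R_Y/R_P)²(T_Y/T_P)⁴ = (4.58)² × (1.097×10⁴/2.249×10⁴)⁴ = 20.9764 × 0.0566068 = 1.19.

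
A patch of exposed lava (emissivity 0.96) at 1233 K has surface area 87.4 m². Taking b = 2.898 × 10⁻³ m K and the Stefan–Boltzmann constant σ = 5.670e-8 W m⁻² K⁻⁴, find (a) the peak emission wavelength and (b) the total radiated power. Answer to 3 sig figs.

λ_max ≈ 2.35 μm; P ≈ 1.10×10⁷ W

(a) λ_max = b/T = 2.898×10⁻³/1233 = 2.350×10⁻⁶ m = 2.35 μm.
Area A = 87.4 m².
(b) P = εσAT⁴ = 0.96×5.670×10⁻⁸×87.4×(1233)⁴ = 1.10×10⁷ W.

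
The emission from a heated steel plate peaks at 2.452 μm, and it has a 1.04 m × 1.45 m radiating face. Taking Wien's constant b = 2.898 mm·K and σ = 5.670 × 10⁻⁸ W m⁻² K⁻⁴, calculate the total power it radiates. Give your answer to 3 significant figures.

P ≈ 1.67×10⁵ W

Wien's law: T = b/λ_max = 2.898×10⁻³/2.452×10⁻⁶ = 1181.89 K.
Area A = 1.04 × 1.45 = 1.508 m².
Then P = σAT⁴ = 5.670×10⁻⁸×1.508×(1181.89)⁴ = 1.67×10⁵ W.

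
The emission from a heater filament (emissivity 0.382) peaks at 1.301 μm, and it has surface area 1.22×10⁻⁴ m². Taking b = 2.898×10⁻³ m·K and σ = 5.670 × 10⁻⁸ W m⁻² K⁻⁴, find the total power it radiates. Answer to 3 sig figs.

Wien's law: T = b/λ_max = 2.898×10⁻³/1.301×10⁻⁶ = 2227.52 K.
Area A = 1.22×10⁻⁴ m².
Then P = εσAT⁴ = 0.382×5.670×10⁻⁸×1.22×10⁻⁴×(2227.52)⁴ = 65.1 W.

P ≈ 65.1 W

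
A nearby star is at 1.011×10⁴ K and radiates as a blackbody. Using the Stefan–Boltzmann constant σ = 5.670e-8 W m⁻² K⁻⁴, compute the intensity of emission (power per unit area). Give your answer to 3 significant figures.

Stefan–Boltzmann: I = σT⁴ = 5.670×10⁻⁸ × (1.011×10⁴)⁴ = 5.92×10⁸ W/m².

I ≈ 5.92×10⁸ W/m²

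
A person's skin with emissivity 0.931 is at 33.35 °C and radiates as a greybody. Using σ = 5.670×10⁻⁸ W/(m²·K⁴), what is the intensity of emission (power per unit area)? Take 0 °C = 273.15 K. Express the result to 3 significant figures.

T = 33.35 °C + 273.15 = 306.50 K.
Stefan–Boltzmann: I = εσT⁴ = 0.931 × 5.670×10⁻⁸ × (306.50)⁴ = 466 W/m².

I ≈ 466 W/m²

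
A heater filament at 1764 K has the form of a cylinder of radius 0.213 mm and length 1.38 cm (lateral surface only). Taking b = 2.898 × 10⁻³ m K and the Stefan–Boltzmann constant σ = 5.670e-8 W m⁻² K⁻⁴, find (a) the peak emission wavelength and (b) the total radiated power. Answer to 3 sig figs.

λ_max ≈ 1.64×10³ nm; P ≈ 10.1 W

(a) λ_max = b/T = 2.898×10⁻³/1764 = 1.643×10⁻⁶ m = 1.64×10³ nm.
Lateral area A = 2πrL = 2π×2.13×10⁻⁴×0.0138 = 1.84688×10⁻⁵ m².
(b) P = σAT⁴ = 5.670×10⁻⁸×1.84688×10⁻⁵×(1764)⁴ = 10.1 W.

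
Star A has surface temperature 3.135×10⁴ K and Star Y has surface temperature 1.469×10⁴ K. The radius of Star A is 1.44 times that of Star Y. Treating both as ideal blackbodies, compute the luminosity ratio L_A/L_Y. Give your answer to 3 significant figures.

L ∝ R²T⁴, so L_A/L_Y = (R_A/R_Y)²(T_A/T_Y)⁴ = (1.44)² × (3.135×10⁴/1.469×10⁴)⁴ = 2.0736 × 20.7426 = 43.0.

L_A/L_Y ≈ 43.0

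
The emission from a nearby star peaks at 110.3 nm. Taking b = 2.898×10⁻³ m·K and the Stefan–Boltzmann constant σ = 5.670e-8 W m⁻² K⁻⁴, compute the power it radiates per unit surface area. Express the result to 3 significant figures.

I ≈ 2.70×10¹⁰ W/m²

Wien's law: T = b/λ_max = 2.898×10⁻³/1.103×10⁻⁷ = 26273.8 K.
Then I = σT⁴ = 5.670×10⁻⁸×(26273.8)⁴ = 2.70×10¹⁰ W/m².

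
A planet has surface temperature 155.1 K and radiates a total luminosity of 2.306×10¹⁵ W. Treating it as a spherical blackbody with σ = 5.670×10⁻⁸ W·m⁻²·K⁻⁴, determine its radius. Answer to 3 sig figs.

R ≈ 2.36×10⁶ m

L = 4πR²σT⁴ ⇒ R = √(L/(4πσT⁴)).
σT⁴ = 32.8118 W/m², so R = √(2.306×10¹⁵/(4π×32.8118)) = 2.36×10⁶ m.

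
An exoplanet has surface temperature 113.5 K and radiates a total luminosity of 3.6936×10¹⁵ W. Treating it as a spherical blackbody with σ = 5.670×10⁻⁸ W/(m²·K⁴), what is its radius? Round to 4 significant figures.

L = 4πR²σT⁴ ⇒ R = √(L/(4πσT⁴)).
σT⁴ = 9.40950 W/m², so R = √(3.6936×10¹⁵/(4π×9.40950)) = 5.589×10⁶ m.

R ≈ 5.589×10⁶ m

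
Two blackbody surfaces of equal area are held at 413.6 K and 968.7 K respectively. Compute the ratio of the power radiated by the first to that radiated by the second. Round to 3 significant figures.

With equal areas, P₁/P₂ = (T₁/T₂)⁴ = (413.6/968.7)⁴ = 0.0332.

P₁/P₂ ≈ 0.0332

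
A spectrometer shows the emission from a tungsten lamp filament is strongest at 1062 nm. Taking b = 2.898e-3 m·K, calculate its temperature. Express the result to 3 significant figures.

Wien's law gives T = b/λ_max = (2.898×10⁻³ m·K)/(1.062×10⁻⁶ m) = 2.73×10³ K.

T ≈ 2.73×10³ K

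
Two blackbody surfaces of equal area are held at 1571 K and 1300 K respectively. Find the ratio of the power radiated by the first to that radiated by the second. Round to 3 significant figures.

P₁/P₂ ≈ 2.13

With equal areas, P₁/P₂ = (T₁/T₂)⁴ = (1571/1300)⁴ = 2.13.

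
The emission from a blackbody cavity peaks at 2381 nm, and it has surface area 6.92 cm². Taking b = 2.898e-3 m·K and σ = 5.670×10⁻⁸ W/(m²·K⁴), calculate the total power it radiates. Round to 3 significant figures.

P ≈ 86.1 W

Wien's law: T = b/λ_max = 2.898×10⁻³/2.381×10⁻⁶ = 1217.14 K.
Area A = 6.92 cm² = 6.92×10⁻⁴ m².
Then P = σAT⁴ = 5.670×10⁻⁸×6.92×10⁻⁴×(1217.14)⁴ = 86.1 W.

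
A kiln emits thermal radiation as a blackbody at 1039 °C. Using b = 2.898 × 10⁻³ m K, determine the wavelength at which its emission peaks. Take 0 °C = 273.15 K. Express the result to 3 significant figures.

T = 1039 °C + 273.15 = 1312.15 K.
Wien's displacement law: λ_max = b/T = (2.898×10⁻³ m·K)/(1312.15 K) = 2.209×10⁻⁶ m.
That is 2.21×10³ nm, in the infrared range.

λ_max ≈ 2.21×10³ nm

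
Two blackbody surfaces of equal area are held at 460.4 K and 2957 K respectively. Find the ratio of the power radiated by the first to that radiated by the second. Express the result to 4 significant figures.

P₁/P₂ ≈ 5.877×10⁻⁴

With equal areas, P₁/P₂ = (T₁/T₂)⁴ = (460.4/2957)⁴ = 5.877×10⁻⁴.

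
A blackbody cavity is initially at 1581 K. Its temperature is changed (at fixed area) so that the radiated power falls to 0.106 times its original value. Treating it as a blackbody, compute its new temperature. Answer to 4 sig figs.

T₂ ≈ 902.1 K

P ∝ T⁴, so T₂/T₁ = (P₂/P₁)^(1/4) = (0.106)^(1/4) = 0.570593.
T₂ = 1581 × 0.570593 = 902.1 K.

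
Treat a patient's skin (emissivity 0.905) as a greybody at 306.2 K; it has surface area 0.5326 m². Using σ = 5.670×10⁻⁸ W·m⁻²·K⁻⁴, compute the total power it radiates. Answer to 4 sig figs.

P ≈ 240.2 W

Area A = 0.5326 m².
P = εσAT⁴ = 0.905 × 5.670×10⁻⁸ × 0.5326 × (306.2)⁴ = 240.2 W.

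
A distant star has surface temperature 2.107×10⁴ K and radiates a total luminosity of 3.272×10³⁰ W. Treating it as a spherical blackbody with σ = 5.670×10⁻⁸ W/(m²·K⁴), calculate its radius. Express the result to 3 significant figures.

R ≈ 4.83×10⁹ m

L = 4πR²σT⁴ ⇒ R = √(L/(4πσT⁴)).
σT⁴ = 1.11748×10¹⁰ W/m², so R = √(3.272×10³⁰/(4π×1.11748×10¹⁰)) = 4.83×10⁹ m.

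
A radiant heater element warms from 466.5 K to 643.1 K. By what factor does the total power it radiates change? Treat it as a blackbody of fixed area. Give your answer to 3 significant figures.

P ∝ T⁴, so P₂/P₁ = (T₂/T₁)⁴ = (643.1/466.5)⁴ = (1.37856)⁴ = 3.61.

P₂/P₁ ≈ 3.61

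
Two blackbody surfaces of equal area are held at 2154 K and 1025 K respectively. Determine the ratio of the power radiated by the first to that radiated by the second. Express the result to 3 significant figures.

With equal areas, P₁/P₂ = (T₁/T₂)⁴ = (2154/1025)⁴ = 19.5.

P₁/P₂ ≈ 19.5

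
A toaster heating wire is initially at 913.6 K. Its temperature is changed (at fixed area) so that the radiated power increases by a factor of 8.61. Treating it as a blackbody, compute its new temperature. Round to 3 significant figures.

P ∝ T⁴, so T₂/T₁ = (P₂/P₁)^(1/4) = (8.61)^(1/4) = 1.71297.
T₂ = 913.6 × 1.71297 = 1.56×10³ K.

T₂ ≈ 1.56×10³ K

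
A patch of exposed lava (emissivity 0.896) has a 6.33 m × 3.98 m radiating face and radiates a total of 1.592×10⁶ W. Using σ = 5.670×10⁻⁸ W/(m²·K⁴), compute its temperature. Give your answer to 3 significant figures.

Area A = 6.33 × 3.98 = 25.1934 m².
P = εσAT⁴ ⇒ T = (P/(εσA))^(1/4) = (1.592×10⁶/(0.896×5.670×10⁻⁸×25.1934))^(1/4) = 1.06×10³ K.

T ≈ 1.06×10³ K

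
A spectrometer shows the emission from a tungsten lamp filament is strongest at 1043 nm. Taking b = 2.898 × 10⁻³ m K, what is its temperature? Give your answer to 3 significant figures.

Wien's law gives T = b/λ_max = (2.898×10⁻³ m·K)/(1.043×10⁻⁶ m) = 2.78×10³ K.

T ≈ 2.78×10³ K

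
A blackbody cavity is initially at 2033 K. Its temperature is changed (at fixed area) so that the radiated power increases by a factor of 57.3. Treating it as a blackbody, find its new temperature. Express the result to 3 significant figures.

T₂ ≈ 5.59×10³ K

P ∝ T⁴, so T₂/T₁ = (P₂/P₁)^(1/4) = (57.3)^(1/4) = 2.75130.
T₂ = 2033 × 2.75130 = 5.59×10³ K.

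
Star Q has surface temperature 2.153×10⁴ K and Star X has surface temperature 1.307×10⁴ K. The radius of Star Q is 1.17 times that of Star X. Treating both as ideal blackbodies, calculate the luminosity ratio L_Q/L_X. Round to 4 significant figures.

L_Q/L_X ≈ 10.08

L ∝ R²T⁴, so L_Q/L_X = (R_Q/R_X)²(T_Q/T_X)⁴ = (1.17)² × (2.153×10⁴/1.307×10⁴)⁴ = 1.3689 × 7.36332 = 10.08.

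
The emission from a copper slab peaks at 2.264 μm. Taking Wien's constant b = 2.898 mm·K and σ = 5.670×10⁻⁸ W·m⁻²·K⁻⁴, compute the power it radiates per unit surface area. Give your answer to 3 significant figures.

I ≈ 1.52×10⁵ W/m²

Wien's law: T = b/λ_max = 2.898×10⁻³/2.264×10⁻⁶ = 1280.04 K.
Then I = σT⁴ = 5.670×10⁻⁸×(1280.04)⁴ = 1.52×10⁵ W/m².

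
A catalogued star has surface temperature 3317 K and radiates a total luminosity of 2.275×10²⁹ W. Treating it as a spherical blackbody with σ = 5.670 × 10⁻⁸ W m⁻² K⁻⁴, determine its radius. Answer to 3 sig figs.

R ≈ 5.14×10¹⁰ m

L = 4πR²σT⁴ ⇒ R = √(L/(4πσT⁴)).
σT⁴ = 6.86381×10⁶ W/m², so R = √(2.275×10²⁹/(4π×6.86381×10⁶)) = 5.14×10¹⁰ m.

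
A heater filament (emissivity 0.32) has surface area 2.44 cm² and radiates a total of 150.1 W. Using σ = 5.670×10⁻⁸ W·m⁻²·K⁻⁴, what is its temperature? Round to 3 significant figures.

T ≈ 2.41×10³ K

Area A = 2.44 cm² = 2.44×10⁻⁴ m².
P = εσAT⁴ ⇒ T = (P/(εσA))^(1/4) = (150.1/(0.32×5.670×10⁻⁸×2.44×10⁻⁴))^(1/4) = 2.41×10³ K.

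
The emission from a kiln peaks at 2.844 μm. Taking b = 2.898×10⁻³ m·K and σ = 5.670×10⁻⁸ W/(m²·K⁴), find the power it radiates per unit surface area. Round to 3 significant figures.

I ≈ 6.11×10⁴ W/m²

Wien's law: T = b/λ_max = 2.898×10⁻³/2.844×10⁻⁶ = 1018.99 K.
Then I = σT⁴ = 5.670×10⁻⁸×(1018.99)⁴ = 6.11×10⁴ W/m².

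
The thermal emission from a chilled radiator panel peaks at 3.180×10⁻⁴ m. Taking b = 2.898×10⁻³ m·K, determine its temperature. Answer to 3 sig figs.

Wien's law gives T = b/λ_max = (2.898×10⁻³ m·K)/(3.180×10⁻⁴ m) = 9.11 K.

T ≈ 9.11 K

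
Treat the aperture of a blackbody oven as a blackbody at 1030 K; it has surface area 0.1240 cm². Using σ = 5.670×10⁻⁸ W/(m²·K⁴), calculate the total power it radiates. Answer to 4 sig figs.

Area A = 0.1240 cm² = 1.240×10⁻⁵ m².
P = σAT⁴ = 5.670×10⁻⁸ × 1.240×10⁻⁵ × (1030)⁴ = 0.7913 W.

P ≈ 0.7913 W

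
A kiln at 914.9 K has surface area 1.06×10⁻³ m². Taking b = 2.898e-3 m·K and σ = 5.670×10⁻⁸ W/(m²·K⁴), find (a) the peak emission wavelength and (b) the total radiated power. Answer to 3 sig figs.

(a) λ_max = b/T = 2.898×10⁻³/914.9 = 3.168×10⁻⁶ m = 3.17 μm.
Area A = 1.06×10⁻³ m².
(b) P = σAT⁴ = 5.670×10⁻⁸×1.06×10⁻³×(914.9)⁴ = 42.1 W.

λ_max ≈ 3.17 μm; P ≈ 42.1 W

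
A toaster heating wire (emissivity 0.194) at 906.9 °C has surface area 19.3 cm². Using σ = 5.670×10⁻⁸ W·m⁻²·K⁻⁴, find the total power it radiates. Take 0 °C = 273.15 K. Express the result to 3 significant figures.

T = 906.9 °C + 273.15 = 1180.05 K.
Area A = 19.3 cm² = 1.93×10⁻³ m².
P = εσAT⁴ = 0.194 × 5.670×10⁻⁸ × 1.93×10⁻³ × (1180.05)⁴ = 41.2 W.

P ≈ 41.2 W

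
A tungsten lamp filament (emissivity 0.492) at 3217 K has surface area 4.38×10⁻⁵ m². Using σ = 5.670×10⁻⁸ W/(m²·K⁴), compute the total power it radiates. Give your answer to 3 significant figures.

Area A = 4.38×10⁻⁵ m².
P = εσAT⁴ = 0.492 × 5.670×10⁻⁸ × 4.38×10⁻⁵ × (3217)⁴ = 131 W.

P ≈ 131 W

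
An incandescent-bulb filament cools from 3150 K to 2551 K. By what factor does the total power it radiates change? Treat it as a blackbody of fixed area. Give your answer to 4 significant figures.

P₂/P₁ ≈ 0.4301

P ∝ T⁴, so P₂/P₁ = (T₂/T₁)⁴ = (2551/3150)⁴ = (0.809841)⁴ = 0.4301.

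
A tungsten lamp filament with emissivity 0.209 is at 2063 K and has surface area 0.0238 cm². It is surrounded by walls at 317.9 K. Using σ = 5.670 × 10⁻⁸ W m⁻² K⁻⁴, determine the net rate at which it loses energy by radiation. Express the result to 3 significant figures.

Area A = 0.0238 cm² = 2.38×10⁻⁶ m².
Net radiated power P_net = εσA(T⁴ − T₀⁴) = 0.209×5.670×10⁻⁸×2.38×10⁻⁶×(2063⁴ − 317.9⁴).
T⁴ − T₀⁴ = 1.81133×10¹³ − 1.02132×10¹⁰ = 1.81031×10¹³ K⁴, so P_net = 0.511 W.

Net loss ≈ 0.511 W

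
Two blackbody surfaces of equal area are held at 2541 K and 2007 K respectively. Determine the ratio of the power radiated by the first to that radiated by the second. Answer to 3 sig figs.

With equal areas, P₁/P₂ = (T₁/T₂)⁴ = (2541/2007)⁴ = 2.57.

P₁/P₂ ≈ 2.57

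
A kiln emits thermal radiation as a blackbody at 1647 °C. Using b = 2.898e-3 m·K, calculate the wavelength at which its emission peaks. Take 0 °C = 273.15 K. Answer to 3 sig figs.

λ_max ≈ 1.51 μm

T = 1647 °C + 273.15 = 1920.15 K.
Wien's displacement law: λ_max = b/T = (2.898×10⁻³ m·K)/(1920.15 K) = 1.509×10⁻⁶ m.
That is 1.51 μm, in the infrared range.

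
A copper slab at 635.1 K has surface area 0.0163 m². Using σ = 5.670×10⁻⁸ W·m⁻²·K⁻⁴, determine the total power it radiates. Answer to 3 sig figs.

P ≈ 150 W

Area A = 0.0163 m².
P = σAT⁴ = 5.670×10⁻⁸ × 0.0163 × (635.1)⁴ = 150 W.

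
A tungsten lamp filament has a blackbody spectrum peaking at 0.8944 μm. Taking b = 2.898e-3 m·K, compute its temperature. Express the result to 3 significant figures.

Wien's law gives T = b/λ_max = (2.898×10⁻³ m·K)/(8.944×10⁻⁷ m) = 3.24×10³ K.

T ≈ 3.24×10³ K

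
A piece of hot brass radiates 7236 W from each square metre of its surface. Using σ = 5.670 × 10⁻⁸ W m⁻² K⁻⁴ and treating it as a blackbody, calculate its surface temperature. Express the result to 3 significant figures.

T ≈ 598 K

I = σT⁴, so T = (I/σ)^(1/4) = (7236/(5.670×10⁻⁸))^(1/4) = 598 K.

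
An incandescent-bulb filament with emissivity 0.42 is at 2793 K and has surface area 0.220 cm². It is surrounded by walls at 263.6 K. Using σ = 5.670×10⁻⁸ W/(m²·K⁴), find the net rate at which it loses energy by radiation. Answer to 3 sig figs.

Area A = 0.220 cm² = 2.20×10⁻⁵ m².
Net radiated power P_net = εσA(T⁴ − T₀⁴) = 0.42×5.670×10⁻⁸×2.20×10⁻⁵×(2793⁴ − 263.6⁴).
T⁴ − T₀⁴ = 6.08532×10¹³ − 4.82816×10⁹ = 6.08484×10¹³ K⁴, so P_net = 31.9 W.

Net loss ≈ 31.9 W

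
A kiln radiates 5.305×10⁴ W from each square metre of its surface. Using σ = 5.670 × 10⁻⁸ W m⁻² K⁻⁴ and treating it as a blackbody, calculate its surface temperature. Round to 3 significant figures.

I = σT⁴, so T = (I/σ)^(1/4) = (5.305×10⁴/(5.670×10⁻⁸))^(1/4) = 984 K.

T ≈ 984 K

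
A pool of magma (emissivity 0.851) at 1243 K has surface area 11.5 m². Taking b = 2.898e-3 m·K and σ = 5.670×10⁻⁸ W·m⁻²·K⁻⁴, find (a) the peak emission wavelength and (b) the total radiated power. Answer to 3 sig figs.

λ_max ≈ 2.33 μm; P ≈ 1.32×10⁶ W

(a) λ_max = b/T = 2.898×10⁻³/1243 = 2.331×10⁻⁶ m = 2.33 μm.
Area A = 11.5 m².
(b) P = εσAT⁴ = 0.851×5.670×10⁻⁸×11.5×(1243)⁴ = 1.32×10⁶ W.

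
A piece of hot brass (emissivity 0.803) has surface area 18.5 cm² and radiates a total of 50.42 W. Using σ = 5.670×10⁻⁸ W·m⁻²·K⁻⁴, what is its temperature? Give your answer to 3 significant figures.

T ≈ 880 K

Area A = 18.5 cm² = 1.85×10⁻³ m².
P = εσAT⁴ ⇒ T = (P/(εσA))^(1/4) = (50.42/(0.803×5.670×10⁻⁸×1.85×10⁻³))^(1/4) = 880 K.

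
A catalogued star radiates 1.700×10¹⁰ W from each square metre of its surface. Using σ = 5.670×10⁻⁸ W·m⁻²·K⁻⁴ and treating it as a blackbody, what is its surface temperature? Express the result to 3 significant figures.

T ≈ 2.34×10⁴ K

I = σT⁴, so T = (I/σ)^(1/4) = (1.700×10¹⁰/(5.670×10⁻⁸))^(1/4) = 2.34×10⁴ K.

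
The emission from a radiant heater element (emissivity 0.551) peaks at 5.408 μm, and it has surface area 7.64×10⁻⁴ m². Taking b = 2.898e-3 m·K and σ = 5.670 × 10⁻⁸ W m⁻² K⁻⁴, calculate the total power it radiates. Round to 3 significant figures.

P ≈ 1.97 W

Wien's law: T = b/λ_max = 2.898×10⁻³/5.408×10⁻⁶ = 535.873 K.
Area A = 7.64×10⁻⁴ m².
Then P = εσAT⁴ = 0.551×5.670×10⁻⁸×7.64×10⁻⁴×(535.873)⁴ = 1.97 W.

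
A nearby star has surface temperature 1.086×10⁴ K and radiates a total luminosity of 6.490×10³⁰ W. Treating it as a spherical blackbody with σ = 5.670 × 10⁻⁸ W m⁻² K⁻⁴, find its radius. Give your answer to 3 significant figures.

L = 4πR²σT⁴ ⇒ R = √(L/(4πσT⁴)).
σT⁴ = 7.88683×10⁸ W/m², so R = √(6.490×10³⁰/(4π×7.88683×10⁸)) = 2.56×10¹⁰ m.

R ≈ 2.56×10¹⁰ m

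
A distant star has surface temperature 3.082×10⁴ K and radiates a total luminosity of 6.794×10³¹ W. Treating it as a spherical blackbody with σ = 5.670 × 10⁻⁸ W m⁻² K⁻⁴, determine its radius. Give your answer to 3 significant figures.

L = 4πR²σT⁴ ⇒ R = √(L/(4πσT⁴)).
σT⁴ = 5.11580×10¹⁰ W/m², so R = √(6.794×10³¹/(4π×5.11580×10¹⁰)) = 1.03×10¹⁰ m.

R ≈ 1.03×10¹⁰ m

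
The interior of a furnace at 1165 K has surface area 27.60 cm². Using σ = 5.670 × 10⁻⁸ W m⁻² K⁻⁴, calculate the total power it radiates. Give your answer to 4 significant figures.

Area A = 27.60 cm² = 2.760×10⁻³ m².
P = σAT⁴ = 5.670×10⁻⁸ × 2.760×10⁻³ × (1165)⁴ = 288.3 W.

P ≈ 288.3 W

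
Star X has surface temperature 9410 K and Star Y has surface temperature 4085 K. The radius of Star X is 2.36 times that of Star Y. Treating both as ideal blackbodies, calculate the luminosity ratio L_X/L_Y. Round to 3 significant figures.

L_X/L_Y ≈ 157

L ∝ R²T⁴, so L_X/L_Y = (R_X/R_Y)²(T_X/T_Y)⁴ = (2.36)² × (9410/4085)⁴ = 5.5696 × 28.1573 = 157.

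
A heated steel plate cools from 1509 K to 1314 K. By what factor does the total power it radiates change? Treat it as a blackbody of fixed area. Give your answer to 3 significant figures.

P₂/P₁ ≈ 0.575

P ∝ T⁴, so P₂/P₁ = (T₂/T₁)⁴ = (1314/1509)⁴ = (0.870775)⁴ = 0.575.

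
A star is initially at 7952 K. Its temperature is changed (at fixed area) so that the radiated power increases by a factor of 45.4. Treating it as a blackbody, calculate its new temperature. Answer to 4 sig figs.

T₂ ≈ 2.064×10⁴ K

P ∝ T⁴, so T₂/T₁ = (P₂/P₁)^(1/4) = (45.4)^(1/4) = 2.59576.
T₂ = 7952 × 2.59576 = 2.064×10⁴ K.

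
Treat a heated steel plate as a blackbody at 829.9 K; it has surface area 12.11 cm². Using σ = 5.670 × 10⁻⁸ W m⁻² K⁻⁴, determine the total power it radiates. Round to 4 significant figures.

Area A = 12.11 cm² = 1.211×10⁻³ m².
P = σAT⁴ = 5.670×10⁻⁸ × 1.211×10⁻³ × (829.9)⁴ = 32.57 W.

P ≈ 32.57 W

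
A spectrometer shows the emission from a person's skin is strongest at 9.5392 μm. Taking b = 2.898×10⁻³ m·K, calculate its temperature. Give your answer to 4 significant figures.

T ≈ 303.8 K

Wien's law gives T = b/λ_max = (2.898×10⁻³ m·K)/(9.5392×10⁻⁶ m) = 303.8 K.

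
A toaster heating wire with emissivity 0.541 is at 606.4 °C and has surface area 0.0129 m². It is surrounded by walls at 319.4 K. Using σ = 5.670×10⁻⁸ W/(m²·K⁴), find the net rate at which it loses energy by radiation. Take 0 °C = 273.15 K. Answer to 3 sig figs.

T = 606.4 °C + 273.15 = 879.55 K.
Area A = 0.0129 m².
Net radiated power P_net = εσA(T⁴ − T₀⁴) = 0.541×5.670×10⁻⁸×0.0129×(879.55⁴ − 319.4⁴).
T⁴ − T₀⁴ = 5.98470×10¹¹ − 1.04073×10¹⁰ = 5.88063×10¹¹ K⁴, so P_net = 233 W.

Net loss ≈ 233 W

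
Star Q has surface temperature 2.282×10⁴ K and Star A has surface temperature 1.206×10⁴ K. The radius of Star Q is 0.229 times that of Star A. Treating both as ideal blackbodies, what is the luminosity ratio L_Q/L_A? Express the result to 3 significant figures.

L ∝ R²T⁴, so L_Q/L_A = (R_Q/R_A)²(T_Q/T_A)⁴ = (0.229)² × (2.282×10⁴/1.206×10⁴)⁴ = 0.052441 × 12.8196 = 0.672.

L_Q/L_A ≈ 0.672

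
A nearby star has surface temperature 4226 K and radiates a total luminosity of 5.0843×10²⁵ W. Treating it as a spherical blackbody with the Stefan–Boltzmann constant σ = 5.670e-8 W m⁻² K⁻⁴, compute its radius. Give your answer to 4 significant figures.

L = 4πR²σT⁴ ⇒ R = √(L/(4πσT⁴)).
σT⁴ = 1.80843×10⁷ W/m², so R = √(5.0843×10²⁵/(4π×1.80843×10⁷)) = 4.730×10⁸ m.

R ≈ 4.730×10⁸ m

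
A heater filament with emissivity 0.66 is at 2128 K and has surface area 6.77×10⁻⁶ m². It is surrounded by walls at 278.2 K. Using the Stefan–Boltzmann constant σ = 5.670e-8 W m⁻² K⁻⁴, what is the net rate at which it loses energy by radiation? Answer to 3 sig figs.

Area A = 6.77×10⁻⁶ m².
Net radiated power P_net = εσA(T⁴ − T₀⁴) = 0.66×5.670×10⁻⁸×6.77×10⁻⁶×(2128⁴ − 278.2⁴).
T⁴ − T₀⁴ = 2.05063×10¹³ − 5.99002×10⁹ = 2.05003×10¹³ K⁴, so P_net = 5.19 W.

Net loss ≈ 5.19 W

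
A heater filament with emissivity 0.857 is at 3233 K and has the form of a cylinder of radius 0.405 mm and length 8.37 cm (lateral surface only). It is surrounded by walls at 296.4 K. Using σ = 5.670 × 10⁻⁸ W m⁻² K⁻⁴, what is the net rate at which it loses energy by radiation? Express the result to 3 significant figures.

Lateral area A = 2πrL = 2π×4.05×10⁻⁴×0.0837 = 2.12991×10⁻⁴ m².
Net radiated power P_net = εσA(T⁴ − T₀⁴) = 0.857×5.670×10⁻⁸×2.12991×10⁻⁴×(3233⁴ − 296.4⁴).
T⁴ − T₀⁴ = 1.09250×10¹⁴ − 7.71814×10⁹ = 1.09242×10¹⁴ K⁴, so P_net = 1.13×10³ W.

Net loss ≈ 1.13×10³ W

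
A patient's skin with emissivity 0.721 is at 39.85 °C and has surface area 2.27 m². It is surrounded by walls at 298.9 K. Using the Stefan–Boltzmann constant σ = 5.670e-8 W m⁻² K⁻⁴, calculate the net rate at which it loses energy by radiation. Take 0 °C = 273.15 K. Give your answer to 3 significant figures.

T = 39.85 °C + 273.15 = 313.00 K.
Area A = 2.27 m².
Net radiated power P_net = εσA(T⁴ − T₀⁴) = 0.721×5.670×10⁻⁸×2.27×(313.00⁴ − 298.9⁴).
T⁴ − T₀⁴ = 9.59792×10⁹ − 7.98185×10⁹ = 1.61607×10⁹ K⁴, so P_net = 150 W.

Net loss ≈ 150 W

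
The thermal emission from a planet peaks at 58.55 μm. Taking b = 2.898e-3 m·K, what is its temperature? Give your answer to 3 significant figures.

Wien's law gives T = b/λ_max = (2.898×10⁻³ m·K)/(5.855×10⁻⁵ m) = 49.5 K.

T ≈ 49.5 K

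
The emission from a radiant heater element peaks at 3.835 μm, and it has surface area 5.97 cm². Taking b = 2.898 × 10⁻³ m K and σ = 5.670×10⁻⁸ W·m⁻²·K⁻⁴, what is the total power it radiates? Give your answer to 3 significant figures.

P ≈ 11.0 W

Wien's law: T = b/λ_max = 2.898×10⁻³/3.835×10⁻⁶ = 755.671 K.
Area A = 5.97 cm² = 5.97×10⁻⁴ m².
Then P = σAT⁴ = 5.670×10⁻⁸×5.97×10⁻⁴×(755.671)⁴ = 11.0 W.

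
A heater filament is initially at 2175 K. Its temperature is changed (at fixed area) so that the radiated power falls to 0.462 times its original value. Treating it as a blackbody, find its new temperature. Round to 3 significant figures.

P ∝ T⁴, so T₂/T₁ = (P₂/P₁)^(1/4) = (0.462)^(1/4) = 0.824443.
T₂ = 2175 × 0.824443 = 1.79×10³ K.

T₂ ≈ 1.79×10³ K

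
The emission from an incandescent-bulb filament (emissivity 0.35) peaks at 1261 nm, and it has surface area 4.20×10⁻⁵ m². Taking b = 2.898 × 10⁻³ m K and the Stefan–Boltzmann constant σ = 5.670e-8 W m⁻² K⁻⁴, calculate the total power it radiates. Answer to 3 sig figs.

Wien's law: T = b/λ_max = 2.898×10⁻³/1.261×10⁻⁶ = 2298.18 K.
Area A = 4.20×10⁻⁵ m².
Then P = εσAT⁴ = 0.35×5.670×10⁻⁸×4.20×10⁻⁵×(2298.18)⁴ = 23.3 W.

P ≈ 23.3 W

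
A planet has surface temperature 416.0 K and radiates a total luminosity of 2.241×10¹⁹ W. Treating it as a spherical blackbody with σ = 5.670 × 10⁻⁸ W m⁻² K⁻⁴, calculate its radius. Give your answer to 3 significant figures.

L = 4πR²σT⁴ ⇒ R = √(L/(4πσT⁴)).
σT⁴ = 1698.07 W/m², so R = √(2.241×10¹⁹/(4π×1698.07)) = 3.24×10⁷ m.

R ≈ 3.24×10⁷ m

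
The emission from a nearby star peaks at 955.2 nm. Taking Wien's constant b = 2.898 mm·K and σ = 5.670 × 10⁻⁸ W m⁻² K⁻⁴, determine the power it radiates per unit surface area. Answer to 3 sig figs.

Wien's law: T = b/λ_max = 2.898×10⁻³/9.552×10⁻⁷ = 3033.92 K.
Then I = σT⁴ = 5.670×10⁻⁸×(3033.92)⁴ = 4.80×10⁶ W/m².

I ≈ 4.80×10⁶ W/m²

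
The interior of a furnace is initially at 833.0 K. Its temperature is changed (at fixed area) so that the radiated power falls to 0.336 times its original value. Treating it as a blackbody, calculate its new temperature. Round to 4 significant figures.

T₂ ≈ 634.2 K

P ∝ T⁴, so T₂/T₁ = (P₂/P₁)^(1/4) = (0.336)^(1/4) = 0.761351.
T₂ = 833.0 × 0.761351 = 634.2 K.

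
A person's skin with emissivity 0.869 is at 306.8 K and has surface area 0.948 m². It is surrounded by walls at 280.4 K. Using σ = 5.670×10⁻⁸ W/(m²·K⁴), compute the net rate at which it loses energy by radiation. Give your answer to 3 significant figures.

Area A = 0.948 m².
Net radiated power P_net = εσA(T⁴ − T₀⁴) = 0.869×5.670×10⁻⁸×0.948×(306.8⁴ − 280.4⁴).
T⁴ − T₀⁴ = 8.85975×10⁹ − 6.18176×10⁹ = 2.67799×10⁹ K⁴, so P_net = 125 W.

Net loss ≈ 125 W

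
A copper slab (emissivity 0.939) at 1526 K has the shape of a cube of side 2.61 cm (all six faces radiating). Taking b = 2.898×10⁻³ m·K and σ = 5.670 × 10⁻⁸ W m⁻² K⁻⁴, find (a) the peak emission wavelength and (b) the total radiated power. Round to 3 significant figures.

(a) λ_max = b/T = 2.898×10⁻³/1526 = 1.899×10⁻⁶ m = 1.90 μm.
Area A = 6s² = 6×(0.0261 m)² = 4.08726×10⁻³ m².
(b) P = εσAT⁴ = 0.939×5.670×10⁻⁸×4.08726×10⁻³×(1526)⁴ = 1.18×10³ W.

λ_max ≈ 1.90 μm; P ≈ 1.18×10³ W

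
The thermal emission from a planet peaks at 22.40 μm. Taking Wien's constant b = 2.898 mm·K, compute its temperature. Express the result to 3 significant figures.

T ≈ 129 K

Wien's law gives T = b/λ_max = (2.898×10⁻³ m·K)/(2.240×10⁻⁵ m) = 129 K.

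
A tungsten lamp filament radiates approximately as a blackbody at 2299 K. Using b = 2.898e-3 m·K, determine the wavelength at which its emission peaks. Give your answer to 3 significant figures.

λ_max ≈ 1.26 μm

Wien's displacement law: λ_max = b/T = (2.898×10⁻³ m·K)/(2299 K) = 1.261×10⁻⁶ m.
That is 1.26 μm, in the infrared range.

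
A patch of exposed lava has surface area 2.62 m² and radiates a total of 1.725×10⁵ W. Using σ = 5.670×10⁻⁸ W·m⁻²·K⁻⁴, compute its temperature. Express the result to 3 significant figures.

T ≈ 1.04×10³ K

Area A = 2.62 m².
P = σAT⁴ ⇒ T = (P/(σA))^(1/4) = (1.725×10⁵/(5.670×10⁻⁸×2.62))^(1/4) = 1.04×10³ K.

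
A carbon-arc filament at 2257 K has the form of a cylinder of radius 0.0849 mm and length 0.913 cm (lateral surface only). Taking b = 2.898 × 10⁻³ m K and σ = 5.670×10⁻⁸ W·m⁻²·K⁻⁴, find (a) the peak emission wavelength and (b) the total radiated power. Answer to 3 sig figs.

λ_max ≈ 1.28×10³ nm; P ≈ 7.17 W

(a) λ_max = b/T = 2.898×10⁻³/2257 = 1.284×10⁻⁶ m = 1.28×10³ nm.
Lateral area A = 2πrL = 2π×8.49×10⁻⁵×9.13×10⁻³ = 4.87033×10⁻⁶ m².
(b) P = σAT⁴ = 5.670×10⁻⁸×4.87033×10⁻⁶×(2257)⁴ = 7.17 W.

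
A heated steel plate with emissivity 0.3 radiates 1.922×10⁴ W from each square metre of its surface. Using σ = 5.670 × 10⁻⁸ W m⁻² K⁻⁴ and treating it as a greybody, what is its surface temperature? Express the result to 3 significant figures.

T ≈ 1.03×10³ K

I = εσT⁴, so T = (I/εσ)^(1/4) = (1.922×10⁴/(0.3×5.670×10⁻⁸))^(1/4) = 1.03×10³ K.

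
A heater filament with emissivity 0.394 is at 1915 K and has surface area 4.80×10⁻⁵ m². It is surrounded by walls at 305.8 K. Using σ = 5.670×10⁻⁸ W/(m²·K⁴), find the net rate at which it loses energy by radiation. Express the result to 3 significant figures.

Net loss ≈ 14.4 W

Area A = 4.80×10⁻⁵ m².
Net radiated power P_net = εσA(T⁴ − T₀⁴) = 0.394×5.670×10⁻⁸×4.80×10⁻⁵×(1915⁴ − 305.8⁴).
T⁴ − T₀⁴ = 1.34485×10¹³ − 8.74480×10⁹ = 1.34398×10¹³ K⁴, so P_net = 14.4 W.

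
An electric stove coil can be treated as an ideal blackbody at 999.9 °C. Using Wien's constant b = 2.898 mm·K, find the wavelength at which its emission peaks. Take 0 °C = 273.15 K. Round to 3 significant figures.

λ_max ≈ 2.28×10³ nm

T = 999.9 °C + 273.15 = 1273.05 K.
Wien's displacement law: λ_max = b/T = (2.898×10⁻³ m·K)/(1273.05 K) = 2.276×10⁻⁶ m.
That is 2.28×10³ nm, in the infrared range.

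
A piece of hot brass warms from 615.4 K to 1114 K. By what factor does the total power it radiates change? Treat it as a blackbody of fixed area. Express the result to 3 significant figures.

P₂/P₁ ≈ 10.7

P ∝ T⁴, so P₂/P₁ = (T₂/T₁)⁴ = (1114/615.4)⁴ = (1.81020)⁴ = 10.7.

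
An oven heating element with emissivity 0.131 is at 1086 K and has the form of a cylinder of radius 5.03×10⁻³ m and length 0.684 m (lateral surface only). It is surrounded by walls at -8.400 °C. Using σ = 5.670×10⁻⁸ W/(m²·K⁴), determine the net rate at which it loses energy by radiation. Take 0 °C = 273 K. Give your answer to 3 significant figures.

Surroundings: T = -8.400 °C + 273 = 264.600 K.
Lateral area A = 2πrL = 2π×5.03×10⁻³×0.684 = 0.0216174 m².
Net radiated power P_net = εσA(T⁴ − T₀⁴) = 0.131×5.670×10⁻⁸×0.0216174×(1086⁴ − 264.600⁴).
T⁴ − T₀⁴ = 1.39097×10¹² − 4.90184×10⁹ = 1.38607×10¹² K⁴, so P_net = 223 W.

Net loss ≈ 223 W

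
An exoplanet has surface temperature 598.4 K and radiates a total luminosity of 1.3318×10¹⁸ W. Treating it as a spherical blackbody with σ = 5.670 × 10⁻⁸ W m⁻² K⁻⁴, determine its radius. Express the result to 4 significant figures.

R ≈ 3.818×10⁶ m

L = 4πR²σT⁴ ⇒ R = √(L/(4πσT⁴)).
σT⁴ = 7270.25 W/m², so R = √(1.3318×10¹⁸/(4π×7270.25)) = 3.818×10⁶ m.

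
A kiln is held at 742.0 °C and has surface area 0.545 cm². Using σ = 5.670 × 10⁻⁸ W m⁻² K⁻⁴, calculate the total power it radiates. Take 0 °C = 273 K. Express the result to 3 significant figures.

T = 742.0 °C + 273 = 1015.0 K.
Area A = 0.545 cm² = 5.45×10⁻⁵ m².
P = σAT⁴ = 5.670×10⁻⁸ × 5.45×10⁻⁵ × (1015.0)⁴ = 3.28 W.

P ≈ 3.28 W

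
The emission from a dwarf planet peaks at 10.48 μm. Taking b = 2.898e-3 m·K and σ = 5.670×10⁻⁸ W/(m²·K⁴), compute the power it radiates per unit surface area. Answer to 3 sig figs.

Wien's law: T = b/λ_max = 2.898×10⁻³/1.048×10⁻⁵ = 276.527 K.
Then I = σT⁴ = 5.670×10⁻⁸×(276.527)⁴ = 332 W/m².

I ≈ 332 W/m²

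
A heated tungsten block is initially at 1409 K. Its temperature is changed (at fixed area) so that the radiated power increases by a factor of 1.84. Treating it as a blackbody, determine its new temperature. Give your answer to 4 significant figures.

T₂ ≈ 1641 K

P ∝ T⁴, so T₂/T₁ = (P₂/P₁)^(1/4) = (1.84)^(1/4) = 1.16467.
T₂ = 1409 × 1.16467 = 1641 K.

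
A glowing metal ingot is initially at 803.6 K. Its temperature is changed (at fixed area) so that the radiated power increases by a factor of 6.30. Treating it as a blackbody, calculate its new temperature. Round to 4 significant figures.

P ∝ T⁴, so T₂/T₁ = (P₂/P₁)^(1/4) = (6.30)^(1/4) = 1.58429.
T₂ = 803.6 × 1.58429 = 1273 K.

T₂ ≈ 1273 K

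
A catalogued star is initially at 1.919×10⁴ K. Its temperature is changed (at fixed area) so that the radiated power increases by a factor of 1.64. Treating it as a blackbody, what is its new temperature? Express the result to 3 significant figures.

P ∝ T⁴, so T₂/T₁ = (P₂/P₁)^(1/4) = (1.64)^(1/4) = 1.13165.
T₂ = 1.919×10⁴ × 1.13165 = 2.17×10⁴ K.

T₂ ≈ 2.17×10⁴ K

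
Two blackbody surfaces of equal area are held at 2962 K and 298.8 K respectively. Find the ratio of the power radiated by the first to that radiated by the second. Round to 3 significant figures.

P₁/P₂ ≈ 9.66×10³

With equal areas, P₁/P₂ = (T₁/T₂)⁴ = (2962/298.8)⁴ = 9.66×10³.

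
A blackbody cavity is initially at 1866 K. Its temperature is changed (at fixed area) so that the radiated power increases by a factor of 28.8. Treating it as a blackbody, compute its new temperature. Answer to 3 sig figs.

T₂ ≈ 4.32×10³ K

P ∝ T⁴, so T₂/T₁ = (P₂/P₁)^(1/4) = (28.8)^(1/4) = 2.31658.
T₂ = 1866 × 2.31658 = 4.32×10³ K.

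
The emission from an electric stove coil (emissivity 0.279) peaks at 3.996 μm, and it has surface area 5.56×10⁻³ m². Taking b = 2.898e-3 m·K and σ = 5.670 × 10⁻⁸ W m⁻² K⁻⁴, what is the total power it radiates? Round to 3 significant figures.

P ≈ 24.3 W

Wien's law: T = b/λ_max = 2.898×10⁻³/3.996×10⁻⁶ = 725.225 K.
Area A = 5.56×10⁻³ m².
Then P = εσAT⁴ = 0.279×5.670×10⁻⁸×5.56×10⁻³×(725.225)⁴ = 24.3 W.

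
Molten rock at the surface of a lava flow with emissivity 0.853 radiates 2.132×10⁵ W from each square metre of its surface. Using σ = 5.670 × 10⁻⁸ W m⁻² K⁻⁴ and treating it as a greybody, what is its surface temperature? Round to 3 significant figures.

T ≈ 1.45×10³ K

I = εσT⁴, so T = (I/εσ)^(1/4) = (2.132×10⁵/(0.853×5.670×10⁻⁸))^(1/4) = 1.45×10³ K.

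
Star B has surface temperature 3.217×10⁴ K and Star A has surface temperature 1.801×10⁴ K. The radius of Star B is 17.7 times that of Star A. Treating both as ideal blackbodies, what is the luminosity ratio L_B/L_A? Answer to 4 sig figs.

L ∝ R²T⁴, so L_B/L_A = (R_B/R_A)²(T_B/T_A)⁴ = (17.7)² × (3.217×10⁴/1.801×10⁴)⁴ = 313.29 × 10.1800 = 3189.

L_B/L_A ≈ 3189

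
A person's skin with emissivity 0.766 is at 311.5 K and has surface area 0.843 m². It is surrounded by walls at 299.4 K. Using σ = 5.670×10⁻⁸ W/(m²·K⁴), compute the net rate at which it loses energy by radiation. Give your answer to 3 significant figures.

Area A = 0.843 m².
Net radiated power P_net = εσA(T⁴ − T₀⁴) = 0.766×5.670×10⁻⁸×0.843×(311.5⁴ − 299.4⁴).
T⁴ − T₀⁴ = 9.41526×10⁹ − 8.03539×10⁹ = 1.37987×10⁹ K⁴, so P_net = 50.5 W.

Net loss ≈ 50.5 W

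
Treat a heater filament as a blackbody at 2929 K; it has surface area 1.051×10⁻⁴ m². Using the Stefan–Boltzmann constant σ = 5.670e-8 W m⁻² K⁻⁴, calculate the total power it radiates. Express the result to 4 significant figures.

Area A = 1.051×10⁻⁴ m².
P = σAT⁴ = 5.670×10⁻⁸ × 1.051×10⁻⁴ × (2929)⁴ = 438.6 W.

P ≈ 438.6 W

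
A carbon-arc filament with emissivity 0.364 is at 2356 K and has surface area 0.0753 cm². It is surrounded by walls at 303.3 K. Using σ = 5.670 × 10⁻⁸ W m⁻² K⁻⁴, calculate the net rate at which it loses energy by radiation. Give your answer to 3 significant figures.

Area A = 0.0753 cm² = 7.53×10⁻⁶ m².
Net radiated power P_net = εσA(T⁴ − T₀⁴) = 0.364×5.670×10⁻⁸×7.53×10⁻⁶×(2356⁴ − 303.3⁴).
T⁴ − T₀⁴ = 3.08107×10¹³ − 8.46232×10⁹ = 3.08022×10¹³ K⁴, so P_net = 4.79 W.

Net loss ≈ 4.79 W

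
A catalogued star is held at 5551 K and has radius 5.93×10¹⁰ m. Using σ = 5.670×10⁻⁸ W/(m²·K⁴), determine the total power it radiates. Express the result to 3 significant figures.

Surface area A = 4πR² = 4π(5.93×10¹⁰ m)² = 4.41895×10²² m².
P = σAT⁴ = 5.670×10⁻⁸ × 4.41895×10²² × (5551)⁴ = 2.38×10³⁰ W.

P ≈ 2.38×10³⁰ W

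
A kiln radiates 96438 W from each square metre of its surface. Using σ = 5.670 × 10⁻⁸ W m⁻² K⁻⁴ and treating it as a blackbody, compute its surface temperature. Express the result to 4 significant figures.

T ≈ 1142 K

I = σT⁴, so T = (I/σ)^(1/4) = (96438/(5.670×10⁻⁸))^(1/4) = 1142 K.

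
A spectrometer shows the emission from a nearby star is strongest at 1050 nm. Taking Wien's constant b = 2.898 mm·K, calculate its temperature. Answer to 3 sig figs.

Wien's law gives T = b/λ_max = (2.898×10⁻³ m·K)/(1.050×10⁻⁶ m) = 2.76×10³ K.

T ≈ 2.76×10³ K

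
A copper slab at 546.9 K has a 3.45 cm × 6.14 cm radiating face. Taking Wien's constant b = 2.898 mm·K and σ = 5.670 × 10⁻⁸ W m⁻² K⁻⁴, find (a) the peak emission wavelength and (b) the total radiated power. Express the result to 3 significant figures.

λ_max ≈ 5.30 μm; P ≈ 10.7 W

(a) λ_max = b/T = 2.898×10⁻³/546.9 = 5.299×10⁻⁶ m = 5.30 μm.
Area A = 0.0345 × 0.0614 = 2.1183×10⁻³ m².
(b) P = σAT⁴ = 5.670×10⁻⁸×2.1183×10⁻³×(546.9)⁴ = 10.7 W.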